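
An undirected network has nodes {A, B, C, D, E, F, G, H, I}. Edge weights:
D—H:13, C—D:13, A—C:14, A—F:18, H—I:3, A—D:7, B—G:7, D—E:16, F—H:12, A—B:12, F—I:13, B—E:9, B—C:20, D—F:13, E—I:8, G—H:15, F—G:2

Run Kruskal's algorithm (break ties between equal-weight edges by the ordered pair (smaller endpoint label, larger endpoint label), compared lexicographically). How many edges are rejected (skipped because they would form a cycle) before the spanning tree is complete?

Kruskal's algorithm — process edges by increasing weight (ties by edge label):
F—G (2): add — endpoints in different components.
H—I (3): add — endpoints in different components.
A—D (7): add — endpoints in different components.
B—G (7): add — endpoints in different components.
E—I (8): add — endpoints in different components.
B—E (9): add — endpoints in different components.
A—B (12): add — endpoints in different components.
F—H (12): skip — F and H already connected.
C—D (13): add — endpoints in different components.
Edges rejected before the tree was complete: 1.

1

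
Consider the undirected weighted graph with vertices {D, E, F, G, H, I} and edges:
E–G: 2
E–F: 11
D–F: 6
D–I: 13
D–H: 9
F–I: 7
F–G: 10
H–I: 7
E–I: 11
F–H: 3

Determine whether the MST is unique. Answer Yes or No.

No

Kruskal: consider edges lightest-first.
E–G (2): add. Components now {D} {E,G} {F} {H} {I}
F–H (3): add. Components now {D} {E,G} {F,H} {I}
D–F (6): add. Components now {D,F,H} {E,G} {I}
F–I (7): add. Components now {D,F,H,I} {E,G}
H–I (7): skip — H and I already connected.
D–H (9): skip — D and H already connected.
F–G (10): add. Components now {D,E,F,G,H,I}
Non-tree edge H–I has weight 7, equal to the heaviest edge on its tree cycle — swapping gives another MST of the same weight. Not unique.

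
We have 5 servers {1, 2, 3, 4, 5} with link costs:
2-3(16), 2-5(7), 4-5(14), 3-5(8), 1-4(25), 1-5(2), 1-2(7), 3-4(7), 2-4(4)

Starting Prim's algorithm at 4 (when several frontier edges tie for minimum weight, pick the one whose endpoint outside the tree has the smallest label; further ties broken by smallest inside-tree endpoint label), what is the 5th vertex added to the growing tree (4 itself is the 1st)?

3

Prim's algorithm from 4:
Step 1: cheapest edge leaving the tree is 2-4 (4); add 2.
Step 2: cheapest edge leaving the tree is 1-2 (7); add 1.
Step 3: cheapest edge leaving the tree is 1-5 (2); add 5.
Step 4: cheapest edge leaving the tree is 3-4 (7); add 3.
Vertex order: 4, 2, 1, 5, 3. The 5th vertex is 3.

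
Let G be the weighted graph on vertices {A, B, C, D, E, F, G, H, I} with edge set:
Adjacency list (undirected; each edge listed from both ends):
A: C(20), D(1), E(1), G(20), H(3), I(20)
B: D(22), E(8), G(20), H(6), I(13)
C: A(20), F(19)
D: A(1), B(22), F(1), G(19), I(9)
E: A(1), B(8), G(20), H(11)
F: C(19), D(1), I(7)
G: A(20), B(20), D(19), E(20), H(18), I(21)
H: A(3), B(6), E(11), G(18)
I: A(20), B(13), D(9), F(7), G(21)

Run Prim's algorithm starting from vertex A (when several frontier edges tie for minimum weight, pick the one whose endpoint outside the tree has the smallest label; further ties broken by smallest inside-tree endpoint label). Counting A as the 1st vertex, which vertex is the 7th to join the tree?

Prim, starting at A.
Step 1: cheapest edge leaving the tree is A D (1); add D.
Step 2: cheapest edge leaving the tree is A E (1); add E.
Step 3: cheapest edge leaving the tree is D F (1); add F.
Step 4: cheapest edge leaving the tree is A H (3); add H.
Step 5: cheapest edge leaving the tree is B H (6); add B.
Step 6: cheapest edge leaving the tree is F I (7); add I.
Step 7: cheapest edge leaving the tree is G H (18); add G.
Step 8: cheapest edge leaving the tree is C F (19); add C.
Vertex order: A, D, E, F, H, B, I, G, C. The 7th vertex is I.

I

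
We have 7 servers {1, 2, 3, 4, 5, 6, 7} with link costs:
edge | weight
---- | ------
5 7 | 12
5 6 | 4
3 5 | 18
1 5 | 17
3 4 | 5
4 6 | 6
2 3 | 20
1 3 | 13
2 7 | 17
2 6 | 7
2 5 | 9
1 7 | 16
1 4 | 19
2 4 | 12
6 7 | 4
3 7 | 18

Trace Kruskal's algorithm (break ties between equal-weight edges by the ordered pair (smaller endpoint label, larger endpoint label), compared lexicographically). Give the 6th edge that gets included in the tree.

1-3

Sort edges by weight, then run Kruskal:
5 6 (4): add — endpoints in different components.
6 7 (4): add — endpoints in different components.
3 4 (5): add — endpoints in different components.
4 6 (6): add — endpoints in different components.
2 6 (7): add — endpoints in different components.
2 5 (9): skip — 2 and 5 already connected.
2 4 (12): skip — 2 and 4 already connected.
5 7 (12): skip — 5 and 7 already connected.
1 3 (13): add — endpoints in different components.
The 6th edge added is 1 3.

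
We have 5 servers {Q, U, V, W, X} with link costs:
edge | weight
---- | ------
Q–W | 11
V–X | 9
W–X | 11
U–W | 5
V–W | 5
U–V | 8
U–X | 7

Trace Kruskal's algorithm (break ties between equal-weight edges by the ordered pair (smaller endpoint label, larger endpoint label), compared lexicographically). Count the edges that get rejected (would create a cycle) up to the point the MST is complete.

2

Kruskal's algorithm — process edges by increasing weight (ties by edge label):
U–W (5): add. Components now {V} {U,W} {Q} {X}
V–W (5): add. Components now {U,V,W} {Q} {X}
U–X (7): add. Components now {U,V,W,X} {Q}
U–V (8): skip — V and U already connected.
V–X (9): skip — V and X already connected.
Q–W (11): add. Components now {Q,U,V,W,X}
Edges rejected before the tree was complete: 2.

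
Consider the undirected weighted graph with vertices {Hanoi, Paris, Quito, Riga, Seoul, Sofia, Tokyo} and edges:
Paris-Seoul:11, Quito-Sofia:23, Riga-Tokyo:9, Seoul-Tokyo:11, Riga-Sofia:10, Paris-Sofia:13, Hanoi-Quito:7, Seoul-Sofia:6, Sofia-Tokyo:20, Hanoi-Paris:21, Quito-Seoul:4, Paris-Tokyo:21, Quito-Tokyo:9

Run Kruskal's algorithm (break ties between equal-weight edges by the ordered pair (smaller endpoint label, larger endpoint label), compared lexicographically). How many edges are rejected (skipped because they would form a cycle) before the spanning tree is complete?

Kruskal: consider edges lightest-first.
Quito-Seoul (4): add. Components now {Quito,Seoul} {Hanoi} {Tokyo} {Paris} {Riga} {Sofia}
Seoul-Sofia (6): add. Components now {Quito,Seoul,Sofia} {Hanoi} {Tokyo} {Paris} {Riga}
Hanoi-Quito (7): add. Components now {Hanoi,Quito,Seoul,Sofia} {Tokyo} {Paris} {Riga}
Quito-Tokyo (9): add. Components now {Hanoi,Quito,Seoul,Sofia,Tokyo} {Paris} {Riga}
Riga-Tokyo (9): add. Components now {Hanoi,Quito,Riga,Seoul,Sofia,Tokyo} {Paris}
Riga-Sofia (10): skip — Riga and Sofia already connected.
Paris-Seoul (11): add. Components now {Hanoi,Paris,Quito,Riga,Seoul,Sofia,Tokyo}
Edges rejected before the tree was complete: 1.

1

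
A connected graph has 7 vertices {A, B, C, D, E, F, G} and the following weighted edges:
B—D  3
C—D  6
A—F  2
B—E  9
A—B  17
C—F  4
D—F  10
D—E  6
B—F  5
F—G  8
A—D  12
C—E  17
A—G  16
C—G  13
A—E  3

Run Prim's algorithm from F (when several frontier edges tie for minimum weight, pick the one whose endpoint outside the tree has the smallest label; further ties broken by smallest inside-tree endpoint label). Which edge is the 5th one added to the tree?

Prim's algorithm from F:
Step 1: cheapest edge leaving the tree is A—F (2); add A.
Step 2: cheapest edge leaving the tree is A—E (3); add E.
Step 3: cheapest edge leaving the tree is C—F (4); add C.
Step 4: cheapest edge leaving the tree is B—F (5); add B.
Step 5: cheapest edge leaving the tree is B—D (3); add D.
Step 6: cheapest edge leaving the tree is F—G (8); add G.
The 5th edge added is B—D.

B-D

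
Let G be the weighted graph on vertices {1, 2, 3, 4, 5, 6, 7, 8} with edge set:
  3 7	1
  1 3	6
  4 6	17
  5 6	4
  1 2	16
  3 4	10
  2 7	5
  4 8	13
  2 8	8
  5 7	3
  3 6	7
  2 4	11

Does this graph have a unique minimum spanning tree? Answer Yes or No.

Yes

Kruskal's algorithm — process edges by increasing weight (ties by edge label):
3 7 (1): add — endpoints in different components.
5 7 (3): add — endpoints in different components.
5 6 (4): add — endpoints in different components.
2 7 (5): add — endpoints in different components.
1 3 (6): add — endpoints in different components.
3 6 (7): skip — 3 and 6 already connected.
2 8 (8): add — endpoints in different components.
3 4 (10): add — endpoints in different components.
Every non-tree edge has weight strictly greater than the heaviest edge on the tree path between its endpoints, so the MST is unique.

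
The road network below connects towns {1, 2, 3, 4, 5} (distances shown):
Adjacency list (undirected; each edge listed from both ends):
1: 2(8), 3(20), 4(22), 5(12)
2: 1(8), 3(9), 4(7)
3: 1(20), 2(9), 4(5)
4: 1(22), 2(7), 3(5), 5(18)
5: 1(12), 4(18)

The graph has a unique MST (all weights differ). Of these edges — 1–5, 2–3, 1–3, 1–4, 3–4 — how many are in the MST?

2

Kruskal: consider edges lightest-first.
3–4 (5): add. Components now {1} {2} {3,4} {5}
2–4 (7): add. Components now {1} {2,3,4} {5}
1–2 (8): add. Components now {1,2,3,4} {5}
2–3 (9): skip — 2 and 3 already connected.
1–5 (12): add. Components now {1,2,3,4,5}
MST edge set: {3–4, 2–4, 1–2, 1–5}.
Of the listed edges, {1–5, 3–4} are in the MST → 2.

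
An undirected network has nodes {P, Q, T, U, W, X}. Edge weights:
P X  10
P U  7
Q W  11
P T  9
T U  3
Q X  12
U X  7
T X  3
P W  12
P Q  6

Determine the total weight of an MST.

Prim's algorithm from T:
Step 1: cheapest edge leaving the tree is T U (3); add U.
Step 2: cheapest edge leaving the tree is T X (3); add X.
Step 3: cheapest edge leaving the tree is P U (7); add P.
Step 4: cheapest edge leaving the tree is P Q (6); add Q.
Step 5: cheapest edge leaving the tree is Q W (11); add W.
MST edges: T U, T X, P U, P Q, Q W; total weight 3+3+7+6+11 = 30.

30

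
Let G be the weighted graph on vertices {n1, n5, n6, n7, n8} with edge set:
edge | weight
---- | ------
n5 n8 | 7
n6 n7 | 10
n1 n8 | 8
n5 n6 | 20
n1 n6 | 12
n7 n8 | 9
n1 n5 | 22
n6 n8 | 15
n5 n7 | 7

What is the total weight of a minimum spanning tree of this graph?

32

Sort edges by weight, then run Kruskal:
n5 n7 (7): add — endpoints in different components.
n5 n8 (7): add — endpoints in different components.
n1 n8 (8): add — endpoints in different components.
n7 n8 (9): skip — n7 and n8 already connected.
n6 n7 (10): add — endpoints in different components.
MST edges: n5 n7, n5 n8, n1 n8, n6 n7; total weight 7+7+8+10 = 32.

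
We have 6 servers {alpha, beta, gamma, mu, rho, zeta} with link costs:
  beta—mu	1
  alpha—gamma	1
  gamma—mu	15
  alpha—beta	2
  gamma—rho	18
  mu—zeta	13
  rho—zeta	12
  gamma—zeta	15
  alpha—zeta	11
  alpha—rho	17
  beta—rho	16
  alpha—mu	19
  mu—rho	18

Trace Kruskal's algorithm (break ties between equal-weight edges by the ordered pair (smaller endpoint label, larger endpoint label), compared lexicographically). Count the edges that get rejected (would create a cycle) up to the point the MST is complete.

Kruskal: consider edges lightest-first.
alpha—gamma (1): add. Components now {alpha,gamma} {beta} {rho} {mu} {zeta}
beta—mu (1): add. Components now {alpha,gamma} {beta,mu} {rho} {zeta}
alpha—beta (2): add. Components now {alpha,beta,gamma,mu} {rho} {zeta}
alpha—zeta (11): add. Components now {alpha,beta,gamma,mu,zeta} {rho}
rho—zeta (12): add. Components now {alpha,beta,gamma,mu,rho,zeta}
Edges rejected before the tree was complete: 0.

0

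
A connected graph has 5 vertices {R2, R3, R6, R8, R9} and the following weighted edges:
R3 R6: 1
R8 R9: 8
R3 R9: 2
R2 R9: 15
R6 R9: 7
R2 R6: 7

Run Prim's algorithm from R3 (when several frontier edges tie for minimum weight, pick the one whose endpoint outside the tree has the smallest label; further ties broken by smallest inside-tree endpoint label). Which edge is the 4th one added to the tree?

R8-R9

Prim's algorithm from R3:
Step 1: frontier [R3 R6 1, R3 R9 2] → take R3 R6 (1); add R6.
Step 2: frontier [R3 R9 2, R2 R6 7, R6 R9 7] → take R3 R9 (2); add R9.
Step 3: frontier [R2 R6 7, R8 R9 8, R2 R9 15] → take R2 R6 (7); add R2.
Step 4: frontier [R8 R9 8] → take R8 R9 (8); add R8.
The 4th edge added is R8 R9.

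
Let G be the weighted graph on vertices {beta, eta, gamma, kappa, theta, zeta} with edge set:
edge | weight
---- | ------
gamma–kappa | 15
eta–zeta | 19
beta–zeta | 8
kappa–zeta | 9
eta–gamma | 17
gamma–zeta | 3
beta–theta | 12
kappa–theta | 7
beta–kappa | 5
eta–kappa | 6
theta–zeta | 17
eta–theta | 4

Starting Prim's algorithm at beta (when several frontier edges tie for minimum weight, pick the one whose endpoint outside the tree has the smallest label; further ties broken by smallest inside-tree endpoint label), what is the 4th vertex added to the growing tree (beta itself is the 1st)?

Prim's algorithm from beta:
Step 1: cheapest edge leaving the tree is beta–kappa (5); add kappa.
Step 2: cheapest edge leaving the tree is eta–kappa (6); add eta.
Step 3: cheapest edge leaving the tree is eta–theta (4); add theta.
Step 4: cheapest edge leaving the tree is beta–zeta (8); add zeta.
Step 5: cheapest edge leaving the tree is gamma–zeta (3); add gamma.
Vertex order: beta, kappa, eta, theta, zeta, gamma. The 4th vertex is theta.

theta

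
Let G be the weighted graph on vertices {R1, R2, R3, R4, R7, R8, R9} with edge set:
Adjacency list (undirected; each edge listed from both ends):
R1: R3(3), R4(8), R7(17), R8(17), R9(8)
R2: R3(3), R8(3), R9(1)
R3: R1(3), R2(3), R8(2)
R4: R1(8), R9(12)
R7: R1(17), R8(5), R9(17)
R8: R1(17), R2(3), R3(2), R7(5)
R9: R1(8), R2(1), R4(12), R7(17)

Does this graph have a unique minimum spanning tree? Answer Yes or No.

Sort edges by weight, then run Kruskal:
R2 R9 (1): add — endpoints in different components.
R3 R8 (2): add — endpoints in different components.
R1 R3 (3): add — endpoints in different components.
R2 R3 (3): add — endpoints in different components.
R2 R8 (3): skip — R2 and R8 already connected.
R7 R8 (5): add — endpoints in different components.
R1 R4 (8): add — endpoints in different components.
Non-tree edge R2 R8 has weight 3, equal to the heaviest edge on its tree cycle — swapping gives another MST of the same weight. Not unique.

No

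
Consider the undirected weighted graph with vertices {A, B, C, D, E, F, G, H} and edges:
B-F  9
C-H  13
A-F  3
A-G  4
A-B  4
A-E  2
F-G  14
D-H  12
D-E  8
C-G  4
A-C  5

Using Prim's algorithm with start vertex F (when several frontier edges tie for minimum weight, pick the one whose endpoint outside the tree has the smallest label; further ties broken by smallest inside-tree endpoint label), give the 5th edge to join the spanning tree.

Grow the tree from F using Prim:
Step 1: frontier [A-F 3, B-F 9, F-G 14] → take A-F (3); add A.
Step 2: frontier [A-E 2, A-B 4, A-G 4, A-C 5, B-F 9, F-G 14] → take A-E (2); add E.
Step 3: frontier [A-B 4, A-G 4, A-C 5, D-E 8, B-F 9, F-G 14] → take A-B (4); add B.
Step 4: frontier [A-G 4, A-C 5, D-E 8, F-G 14] → take A-G (4); add G.
Step 5: frontier [A-C 5, D-E 8, C-G 4] → take C-G (4); add C.
Step 6: frontier [C-H 13, D-E 8] → take D-E (8); add D.
Step 7: frontier [C-H 13, D-H 12] → take D-H (12); add H.
The 5th edge added is C-G.

C-G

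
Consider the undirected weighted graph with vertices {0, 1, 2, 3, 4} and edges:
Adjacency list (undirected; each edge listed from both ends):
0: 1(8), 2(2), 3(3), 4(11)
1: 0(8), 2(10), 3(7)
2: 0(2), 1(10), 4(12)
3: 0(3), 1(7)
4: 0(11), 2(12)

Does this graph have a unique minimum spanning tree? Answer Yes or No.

Kruskal: consider edges lightest-first.
0—2 (2): add — endpoints in different components.
0—3 (3): add — endpoints in different components.
1—3 (7): add — endpoints in different components.
0—1 (8): skip — 0 and 1 already connected.
1—2 (10): skip — 1 and 2 already connected.
0—4 (11): add — endpoints in different components.
Every non-tree edge has weight strictly greater than the heaviest edge on the tree path between its endpoints, so the MST is unique.

Yes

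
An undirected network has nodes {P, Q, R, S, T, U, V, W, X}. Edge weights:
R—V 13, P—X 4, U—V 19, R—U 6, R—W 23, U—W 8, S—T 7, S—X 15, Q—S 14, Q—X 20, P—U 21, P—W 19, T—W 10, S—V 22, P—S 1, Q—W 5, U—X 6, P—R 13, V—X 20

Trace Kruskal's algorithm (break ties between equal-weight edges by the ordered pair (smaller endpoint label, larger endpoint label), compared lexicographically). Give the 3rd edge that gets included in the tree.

Kruskal's algorithm — process edges by increasing weight (ties by edge label):
P—S (1): add — endpoints in different components.
P—X (4): add — endpoints in different components.
Q—W (5): add — endpoints in different components.
R—U (6): add — endpoints in different components.
U—X (6): add — endpoints in different components.
S—T (7): add — endpoints in different components.
U—W (8): add — endpoints in different components.
T—W (10): skip — W and T already connected.
P—R (13): skip — P and R already connected.
R—V (13): add — endpoints in different components.
The 3rd edge added is Q—W.

Q-W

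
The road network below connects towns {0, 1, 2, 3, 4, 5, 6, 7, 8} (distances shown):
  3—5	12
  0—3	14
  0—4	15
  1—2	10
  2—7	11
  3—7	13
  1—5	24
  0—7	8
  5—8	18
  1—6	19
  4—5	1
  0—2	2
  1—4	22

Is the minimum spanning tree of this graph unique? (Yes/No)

Kruskal: consider edges lightest-first.
4—5 (1): add — endpoints in different components.
0—2 (2): add — endpoints in different components.
0—7 (8): add — endpoints in different components.
1—2 (10): add — endpoints in different components.
2—7 (11): skip — 2 and 7 already connected.
3—5 (12): add — endpoints in different components.
3—7 (13): add — endpoints in different components.
0—3 (14): skip — 0 and 3 already connected.
0—4 (15): skip — 0 and 4 already connected.
5—8 (18): add — endpoints in different components.
1—6 (19): add — endpoints in different components.
Every non-tree edge has weight strictly greater than the heaviest edge on the tree path between its endpoints, so the MST is unique.

Yes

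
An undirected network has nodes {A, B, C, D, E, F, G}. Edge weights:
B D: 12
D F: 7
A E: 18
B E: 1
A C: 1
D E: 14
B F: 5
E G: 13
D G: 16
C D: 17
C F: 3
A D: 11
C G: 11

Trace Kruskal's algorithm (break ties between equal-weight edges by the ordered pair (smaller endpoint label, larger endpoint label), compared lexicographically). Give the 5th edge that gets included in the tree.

Kruskal's algorithm — process edges by increasing weight (ties by edge label):
A C (1): add. Components now {A,C} {B} {D} {E} {F} {G}
B E (1): add. Components now {A,C} {B,E} {D} {F} {G}
C F (3): add. Components now {A,C,F} {B,E} {D} {G}
B F (5): add. Components now {A,B,C,E,F} {D} {G}
D F (7): add. Components now {A,B,C,D,E,F} {G}
A D (11): skip — A and D already connected.
C G (11): add. Components now {A,B,C,D,E,F,G}
The 5th edge added is D F.

D-F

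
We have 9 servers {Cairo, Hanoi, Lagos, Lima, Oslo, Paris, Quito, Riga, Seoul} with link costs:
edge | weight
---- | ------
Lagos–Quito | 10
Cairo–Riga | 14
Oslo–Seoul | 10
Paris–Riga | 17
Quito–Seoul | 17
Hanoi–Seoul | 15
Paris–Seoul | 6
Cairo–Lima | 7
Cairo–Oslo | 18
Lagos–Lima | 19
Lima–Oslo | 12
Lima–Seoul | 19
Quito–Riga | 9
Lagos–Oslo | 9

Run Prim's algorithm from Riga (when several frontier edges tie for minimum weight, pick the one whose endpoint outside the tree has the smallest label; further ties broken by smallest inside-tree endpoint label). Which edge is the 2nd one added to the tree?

Grow the tree from Riga using Prim:
Step 1: cheapest edge leaving the tree is Quito–Riga (9); add Quito.
Step 2: cheapest edge leaving the tree is Lagos–Quito (10); add Lagos.
Step 3: cheapest edge leaving the tree is Lagos–Oslo (9); add Oslo.
Step 4: cheapest edge leaving the tree is Oslo–Seoul (10); add Seoul.
Step 5: cheapest edge leaving the tree is Paris–Seoul (6); add Paris.
Step 6: cheapest edge leaving the tree is Lima–Oslo (12); add Lima.
Step 7: cheapest edge leaving the tree is Cairo–Lima (7); add Cairo.
Step 8: cheapest edge leaving the tree is Hanoi–Seoul (15); add Hanoi.
The 2nd edge added is Lagos–Quito.

Lagos-Quito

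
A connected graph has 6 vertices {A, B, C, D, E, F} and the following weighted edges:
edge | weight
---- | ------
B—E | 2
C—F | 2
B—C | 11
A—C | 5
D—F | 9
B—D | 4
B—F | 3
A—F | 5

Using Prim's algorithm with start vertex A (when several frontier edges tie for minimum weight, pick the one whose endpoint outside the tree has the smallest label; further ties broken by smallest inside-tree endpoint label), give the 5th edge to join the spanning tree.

Grow the tree from A using Prim:
Step 1: frontier [A—C 5, A—F 5] → take A—C (5); add C.
Step 2: frontier [A—F 5, C—F 2, B—C 11] → take C—F (2); add F.
Step 3: frontier [B—C 11, B—F 3, D—F 9] → take B—F (3); add B.
Step 4: frontier [B—E 2, B—D 4, D—F 9] → take B—E (2); add E.
Step 5: frontier [B—D 4, D—F 9] → take B—D (4); add D.
The 5th edge added is B—D.

B-D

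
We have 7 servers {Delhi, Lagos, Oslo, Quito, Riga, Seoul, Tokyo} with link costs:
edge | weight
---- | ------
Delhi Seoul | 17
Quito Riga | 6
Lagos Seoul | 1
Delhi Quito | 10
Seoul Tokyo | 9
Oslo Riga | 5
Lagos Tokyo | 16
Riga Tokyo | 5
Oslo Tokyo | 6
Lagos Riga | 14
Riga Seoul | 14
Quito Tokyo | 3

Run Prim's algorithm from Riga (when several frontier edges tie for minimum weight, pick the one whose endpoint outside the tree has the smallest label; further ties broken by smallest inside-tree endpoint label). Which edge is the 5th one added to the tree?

Lagos-Seoul

Prim's algorithm from Riga:
Step 1: cheapest edge leaving the tree is Oslo Riga (5); add Oslo.
Step 2: cheapest edge leaving the tree is Riga Tokyo (5); add Tokyo.
Step 3: cheapest edge leaving the tree is Quito Tokyo (3); add Quito.
Step 4: cheapest edge leaving the tree is Seoul Tokyo (9); add Seoul.
Step 5: cheapest edge leaving the tree is Lagos Seoul (1); add Lagos.
Step 6: cheapest edge leaving the tree is Delhi Quito (10); add Delhi.
The 5th edge added is Lagos Seoul.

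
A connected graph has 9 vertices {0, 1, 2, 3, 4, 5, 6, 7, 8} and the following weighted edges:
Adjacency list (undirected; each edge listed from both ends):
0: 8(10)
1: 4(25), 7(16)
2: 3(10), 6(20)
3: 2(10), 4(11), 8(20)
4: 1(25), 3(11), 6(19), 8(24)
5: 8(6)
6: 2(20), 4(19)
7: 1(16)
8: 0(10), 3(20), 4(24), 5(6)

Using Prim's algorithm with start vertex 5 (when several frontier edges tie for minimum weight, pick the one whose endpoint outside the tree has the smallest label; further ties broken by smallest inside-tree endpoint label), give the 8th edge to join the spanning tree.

1-7

Prim's algorithm from 5:
Step 1: cheapest edge leaving the tree is 5—8 (6); add 8.
Step 2: cheapest edge leaving the tree is 0—8 (10); add 0.
Step 3: cheapest edge leaving the tree is 3—8 (20); add 3.
Step 4: cheapest edge leaving the tree is 2—3 (10); add 2.
Step 5: cheapest edge leaving the tree is 3—4 (11); add 4.
Step 6: cheapest edge leaving the tree is 4—6 (19); add 6.
Step 7: cheapest edge leaving the tree is 1—4 (25); add 1.
Step 8: cheapest edge leaving the tree is 1—7 (16); add 7.
The 8th edge added is 1—7.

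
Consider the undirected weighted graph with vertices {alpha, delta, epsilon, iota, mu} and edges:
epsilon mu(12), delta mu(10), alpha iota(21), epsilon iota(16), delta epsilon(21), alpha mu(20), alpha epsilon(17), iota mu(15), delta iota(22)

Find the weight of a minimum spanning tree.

Grow the tree from delta using Prim:
Step 1: cheapest edge leaving the tree is delta mu (10); add mu.
Step 2: cheapest edge leaving the tree is epsilon mu (12); add epsilon.
Step 3: cheapest edge leaving the tree is iota mu (15); add iota.
Step 4: cheapest edge leaving the tree is alpha epsilon (17); add alpha.
MST edges: delta mu, epsilon mu, iota mu, alpha epsilon; total weight 10+12+15+17 = 54.

54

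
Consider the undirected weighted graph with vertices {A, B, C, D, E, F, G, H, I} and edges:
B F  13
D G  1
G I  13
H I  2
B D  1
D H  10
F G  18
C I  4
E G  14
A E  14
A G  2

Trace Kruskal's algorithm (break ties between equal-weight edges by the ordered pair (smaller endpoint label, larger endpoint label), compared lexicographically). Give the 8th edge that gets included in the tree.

Sort edges by weight, then run Kruskal:
B D (1): add — endpoints in different components.
D G (1): add — endpoints in different components.
A G (2): add — endpoints in different components.
H I (2): add — endpoints in different components.
C I (4): add — endpoints in different components.
D H (10): add — endpoints in different components.
B F (13): add — endpoints in different components.
G I (13): skip — G and I already connected.
A E (14): add — endpoints in different components.
The 8th edge added is A E.

A-E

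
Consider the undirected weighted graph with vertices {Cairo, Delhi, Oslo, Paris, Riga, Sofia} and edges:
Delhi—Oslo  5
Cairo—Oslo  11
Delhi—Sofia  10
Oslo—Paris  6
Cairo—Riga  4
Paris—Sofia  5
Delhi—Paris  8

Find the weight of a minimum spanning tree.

31

Prim, starting at Sofia.
Step 1: frontier [Paris—Sofia 5, Delhi—Sofia 10] → take Paris—Sofia (5); add Paris.
Step 2: frontier [Oslo—Paris 6, Delhi—Paris 8, Delhi—Sofia 10] → take Oslo—Paris (6); add Oslo.
Step 3: frontier [Delhi—Oslo 5, Cairo—Oslo 11, Delhi—Paris 8, Delhi—Sofia 10] → take Delhi—Oslo (5); add Delhi.
Step 4: frontier [Cairo—Oslo 11] → take Cairo—Oslo (11); add Cairo.
Step 5: frontier [Cairo—Riga 4] → take Cairo—Riga (4); add Riga.
MST edges: Paris—Sofia, Oslo—Paris, Delhi—Oslo, Cairo—Oslo, Cairo—Riga; total weight 5+6+5+11+4 = 31.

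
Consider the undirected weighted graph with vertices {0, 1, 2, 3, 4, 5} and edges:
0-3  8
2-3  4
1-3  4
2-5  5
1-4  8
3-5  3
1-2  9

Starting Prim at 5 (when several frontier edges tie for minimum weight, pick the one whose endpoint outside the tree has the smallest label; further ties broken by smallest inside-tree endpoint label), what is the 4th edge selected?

Prim, starting at 5.
Step 1: frontier [3-5 3, 2-5 5] → take 3-5 (3); add 3.
Step 2: frontier [1-3 4, 2-3 4, 0-3 8, 2-5 5] → take 1-3 (4); add 1.
Step 3: frontier [1-4 8, 1-2 9, 2-3 4, 0-3 8, 2-5 5] → take 2-3 (4); add 2.
Step 4: frontier [1-4 8, 0-3 8] → take 0-3 (8); add 0.
Step 5: frontier [1-4 8] → take 1-4 (8); add 4.
The 4th edge added is 0-3.

0-3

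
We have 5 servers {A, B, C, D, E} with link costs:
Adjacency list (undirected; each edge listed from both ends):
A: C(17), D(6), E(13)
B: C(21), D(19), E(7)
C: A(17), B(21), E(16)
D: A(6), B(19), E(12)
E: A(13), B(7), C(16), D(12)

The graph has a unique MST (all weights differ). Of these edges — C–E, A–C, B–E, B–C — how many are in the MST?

Sort edges by weight, then run Kruskal:
A–D (6): add. Components now {A,D} {B} {C} {E}
B–E (7): add. Components now {A,D} {B,E} {C}
D–E (12): add. Components now {A,B,D,E} {C}
A–E (13): skip — A and E already connected.
C–E (16): add. Components now {A,B,C,D,E}
MST edge set: {A–D, B–E, D–E, C–E}.
Of the listed edges, {C–E, B–E} are in the MST → 2.

2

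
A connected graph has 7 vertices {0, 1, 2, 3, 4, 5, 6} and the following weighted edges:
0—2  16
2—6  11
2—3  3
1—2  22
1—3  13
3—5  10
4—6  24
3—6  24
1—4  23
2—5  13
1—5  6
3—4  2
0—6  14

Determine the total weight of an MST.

Kruskal: consider edges lightest-first.
3—4 (2): add. Components now {0} {1} {2} {3,4} {5} {6}
2—3 (3): add. Components now {0} {1} {2,3,4} {5} {6}
1—5 (6): add. Components now {0} {1,5} {2,3,4} {6}
3—5 (10): add. Components now {0} {1,2,3,4,5} {6}
2—6 (11): add. Components now {0} {1,2,3,4,5,6}
1—3 (13): skip — 1 and 3 already connected.
2—5 (13): skip — 2 and 5 already connected.
0—6 (14): add. Components now {0,1,2,3,4,5,6}
MST edges: 3—4, 2—3, 1—5, 3—5, 2—6, 0—6; total weight 2+3+6+10+11+14 = 46.

46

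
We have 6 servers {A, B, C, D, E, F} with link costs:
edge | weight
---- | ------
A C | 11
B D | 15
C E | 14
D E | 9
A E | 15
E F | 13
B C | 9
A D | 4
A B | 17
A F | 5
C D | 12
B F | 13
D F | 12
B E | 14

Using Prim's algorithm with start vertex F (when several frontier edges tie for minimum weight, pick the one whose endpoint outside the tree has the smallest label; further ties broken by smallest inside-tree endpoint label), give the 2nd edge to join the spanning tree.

Prim's algorithm from F:
Step 1: frontier [A F 5, D F 12, B F 13, E F 13] → take A F (5); add A.
Step 2: frontier [A D 4, A C 11, A E 15, A B 17, D F 12, B F 13, E F 13] → take A D (4); add D.
Step 3: frontier [A C 11, A E 15, A B 17, D E 9, C D 12, B D 15, B F 13, E F 13] → take D E (9); add E.
Step 4: frontier [A C 11, A B 17, C D 12, B D 15, B E 14, C E 14, B F 13] → take A C (11); add C.
Step 5: frontier [A B 17, B C 9, B D 15, B E 14, B F 13] → take B C (9); add B.
The 2nd edge added is A D.

A-D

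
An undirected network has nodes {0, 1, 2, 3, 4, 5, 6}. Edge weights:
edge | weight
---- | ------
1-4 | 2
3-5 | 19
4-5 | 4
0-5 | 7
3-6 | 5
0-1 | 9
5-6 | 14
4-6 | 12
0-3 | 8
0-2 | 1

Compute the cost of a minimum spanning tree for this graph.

27

Prim's algorithm from 4:
Step 1: frontier [1-4 2, 4-5 4, 4-6 12] → take 1-4 (2); add 1.
Step 2: frontier [0-1 9, 4-5 4, 4-6 12] → take 4-5 (4); add 5.
Step 3: frontier [0-1 9, 4-6 12, 0-5 7, 5-6 14, 3-5 19] → take 0-5 (7); add 0.
Step 4: frontier [0-2 1, 0-3 8, 4-6 12, 5-6 14, 3-5 19] → take 0-2 (1); add 2.
Step 5: frontier [0-3 8, 4-6 12, 5-6 14, 3-5 19] → take 0-3 (8); add 3.
Step 6: frontier [3-6 5, 4-6 12, 5-6 14] → take 3-6 (5); add 6.
MST edges: 1-4, 4-5, 0-5, 0-2, 0-3, 3-6; total weight 2+4+7+1+8+5 = 27.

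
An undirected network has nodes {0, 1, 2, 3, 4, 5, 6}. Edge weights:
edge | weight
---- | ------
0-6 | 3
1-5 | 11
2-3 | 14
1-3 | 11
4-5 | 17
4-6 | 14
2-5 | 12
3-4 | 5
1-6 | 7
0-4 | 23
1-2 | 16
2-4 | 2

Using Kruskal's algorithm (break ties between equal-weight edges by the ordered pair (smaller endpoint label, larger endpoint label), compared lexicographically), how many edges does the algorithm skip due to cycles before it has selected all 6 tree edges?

0

Kruskal's algorithm — process edges by increasing weight (ties by edge label):
2-4 (2): add — endpoints in different components.
0-6 (3): add — endpoints in different components.
3-4 (5): add — endpoints in different components.
1-6 (7): add — endpoints in different components.
1-3 (11): add — endpoints in different components.
1-5 (11): add — endpoints in different components.
Edges rejected before the tree was complete: 0.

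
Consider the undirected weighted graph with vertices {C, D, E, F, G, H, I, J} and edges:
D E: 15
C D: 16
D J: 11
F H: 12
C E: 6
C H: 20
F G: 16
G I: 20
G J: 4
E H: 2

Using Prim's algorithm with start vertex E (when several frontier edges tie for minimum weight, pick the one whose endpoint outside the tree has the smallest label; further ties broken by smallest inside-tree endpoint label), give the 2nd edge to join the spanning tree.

Prim, starting at E.
Step 1: cheapest edge leaving the tree is E H (2); add H.
Step 2: cheapest edge leaving the tree is C E (6); add C.
Step 3: cheapest edge leaving the tree is F H (12); add F.
Step 4: cheapest edge leaving the tree is D E (15); add D.
Step 5: cheapest edge leaving the tree is D J (11); add J.
Step 6: cheapest edge leaving the tree is G J (4); add G.
Step 7: cheapest edge leaving the tree is G I (20); add I.
The 2nd edge added is C E.

C-E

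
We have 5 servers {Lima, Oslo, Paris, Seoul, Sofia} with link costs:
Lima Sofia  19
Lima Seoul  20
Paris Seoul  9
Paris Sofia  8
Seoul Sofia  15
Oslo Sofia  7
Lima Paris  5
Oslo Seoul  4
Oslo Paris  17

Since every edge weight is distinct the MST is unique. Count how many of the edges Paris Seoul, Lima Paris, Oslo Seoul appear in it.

Kruskal: consider edges lightest-first.
Oslo Seoul (4): add — endpoints in different components.
Lima Paris (5): add — endpoints in different components.
Oslo Sofia (7): add — endpoints in different components.
Paris Sofia (8): add — endpoints in different components.
MST edge set: {Oslo Seoul, Lima Paris, Oslo Sofia, Paris Sofia}.
Of the listed edges, {Lima Paris, Oslo Seoul} are in the MST → 2.

2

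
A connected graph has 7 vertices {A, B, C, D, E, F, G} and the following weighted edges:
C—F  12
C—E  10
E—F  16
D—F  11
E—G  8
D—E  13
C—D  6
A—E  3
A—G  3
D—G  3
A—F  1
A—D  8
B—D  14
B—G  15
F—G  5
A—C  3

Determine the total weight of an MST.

Prim, starting at C.
Step 1: cheapest edge leaving the tree is A—C (3); add A.
Step 2: cheapest edge leaving the tree is A—F (1); add F.
Step 3: cheapest edge leaving the tree is A—E (3); add E.
Step 4: cheapest edge leaving the tree is A—G (3); add G.
Step 5: cheapest edge leaving the tree is D—G (3); add D.
Step 6: cheapest edge leaving the tree is B—D (14); add B.
MST edges: A—C, A—F, A—E, A—G, D—G, B—D; total weight 3+1+3+3+3+14 = 27.

27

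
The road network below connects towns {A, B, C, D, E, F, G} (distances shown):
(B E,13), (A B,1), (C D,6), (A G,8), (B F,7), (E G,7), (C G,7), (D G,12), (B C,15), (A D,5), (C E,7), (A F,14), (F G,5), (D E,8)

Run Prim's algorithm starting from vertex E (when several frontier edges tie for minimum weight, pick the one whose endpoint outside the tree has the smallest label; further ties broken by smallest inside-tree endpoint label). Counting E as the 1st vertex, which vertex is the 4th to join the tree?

A

Prim, starting at E.
Step 1: frontier [C E 7, E G 7, D E 8, B E 13] → take C E (7); add C.
Step 2: frontier [C D 6, C G 7, B C 15, E G 7, D E 8, B E 13] → take C D (6); add D.
Step 3: frontier [C G 7, B C 15, A D 5, D G 12, E G 7, B E 13] → take A D (5); add A.
Step 4: frontier [A B 1, A G 8, A F 14, C G 7, B C 15, D G 12, E G 7, B E 13] → take A B (1); add B.
Step 5: frontier [A G 8, A F 14, B F 7, C G 7, D G 12, E G 7] → take B F (7); add F.
Step 6: frontier [A G 8, C G 7, D G 12, E G 7, F G 5] → take F G (5); add G.
Vertex order: E, C, D, A, B, F, G. The 4th vertex is A.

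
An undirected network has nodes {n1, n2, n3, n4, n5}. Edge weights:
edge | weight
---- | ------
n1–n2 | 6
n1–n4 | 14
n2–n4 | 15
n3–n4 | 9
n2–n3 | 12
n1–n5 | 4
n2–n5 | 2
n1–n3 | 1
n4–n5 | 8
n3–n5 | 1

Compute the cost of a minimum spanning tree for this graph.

12

Kruskal's algorithm — process edges by increasing weight (ties by edge label):
n1–n3 (1): add. Components now {n2} {n1,n3} {n5} {n4}
n3–n5 (1): add. Components now {n2} {n1,n3,n5} {n4}
n2–n5 (2): add. Components now {n1,n2,n3,n5} {n4}
n1–n5 (4): skip — n5 and n1 already connected.
n1–n2 (6): skip — n2 and n1 already connected.
n4–n5 (8): add. Components now {n1,n2,n3,n4,n5}
MST edges: n1–n3, n3–n5, n2–n5, n4–n5; total weight 1+1+2+8 = 12.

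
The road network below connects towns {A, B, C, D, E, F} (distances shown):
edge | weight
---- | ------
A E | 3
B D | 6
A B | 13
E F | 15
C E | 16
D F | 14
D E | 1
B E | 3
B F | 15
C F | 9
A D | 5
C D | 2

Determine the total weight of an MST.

Grow the tree from F using Prim:
Step 1: cheapest edge leaving the tree is C F (9); add C.
Step 2: cheapest edge leaving the tree is C D (2); add D.
Step 3: cheapest edge leaving the tree is D E (1); add E.
Step 4: cheapest edge leaving the tree is A E (3); add A.
Step 5: cheapest edge leaving the tree is B E (3); add B.
MST edges: C F, C D, D E, A E, B E; total weight 9+2+1+3+3 = 18.

18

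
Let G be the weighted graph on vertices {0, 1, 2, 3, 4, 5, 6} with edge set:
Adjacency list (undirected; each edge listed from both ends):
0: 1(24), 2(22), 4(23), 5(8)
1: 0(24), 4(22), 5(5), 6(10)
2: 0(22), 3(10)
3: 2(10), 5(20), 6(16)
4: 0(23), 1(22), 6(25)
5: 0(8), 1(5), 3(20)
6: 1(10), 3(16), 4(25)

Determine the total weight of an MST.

Prim's algorithm from 3:
Step 1: cheapest edge leaving the tree is 2—3 (10); add 2.
Step 2: cheapest edge leaving the tree is 3—6 (16); add 6.
Step 3: cheapest edge leaving the tree is 1—6 (10); add 1.
Step 4: cheapest edge leaving the tree is 1—5 (5); add 5.
Step 5: cheapest edge leaving the tree is 0—5 (8); add 0.
Step 6: cheapest edge leaving the tree is 1—4 (22); add 4.
MST edges: 2—3, 3—6, 1—6, 1—5, 0—5, 1—4; total weight 10+16+10+5+8+22 = 71.

71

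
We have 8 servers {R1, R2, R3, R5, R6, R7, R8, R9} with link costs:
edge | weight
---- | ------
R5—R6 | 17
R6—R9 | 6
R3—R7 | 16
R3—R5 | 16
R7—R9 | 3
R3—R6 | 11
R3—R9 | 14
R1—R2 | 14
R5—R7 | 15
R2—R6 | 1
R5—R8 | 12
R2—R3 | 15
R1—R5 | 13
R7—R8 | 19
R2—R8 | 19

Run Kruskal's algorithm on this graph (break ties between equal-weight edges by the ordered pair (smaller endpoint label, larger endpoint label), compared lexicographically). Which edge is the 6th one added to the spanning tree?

Sort edges by weight, then run Kruskal:
R2—R6 (1): add — endpoints in different components.
R7—R9 (3): add — endpoints in different components.
R6—R9 (6): add — endpoints in different components.
R3—R6 (11): add — endpoints in different components.
R5—R8 (12): add — endpoints in different components.
R1—R5 (13): add — endpoints in different components.
R1—R2 (14): add — endpoints in different components.
The 6th edge added is R1—R5.

R1-R5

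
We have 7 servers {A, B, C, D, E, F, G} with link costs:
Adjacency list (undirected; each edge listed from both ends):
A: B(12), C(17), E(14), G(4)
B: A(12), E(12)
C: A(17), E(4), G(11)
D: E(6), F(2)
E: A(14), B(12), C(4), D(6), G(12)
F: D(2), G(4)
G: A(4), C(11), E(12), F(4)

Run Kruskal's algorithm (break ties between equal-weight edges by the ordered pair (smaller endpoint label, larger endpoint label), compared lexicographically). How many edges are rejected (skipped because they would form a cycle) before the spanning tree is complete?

Kruskal's algorithm — process edges by increasing weight (ties by edge label):
D F (2): add — endpoints in different components.
A G (4): add — endpoints in different components.
C E (4): add — endpoints in different components.
F G (4): add — endpoints in different components.
D E (6): add — endpoints in different components.
C G (11): skip — C and G already connected.
A B (12): add — endpoints in different components.
Edges rejected before the tree was complete: 1.

1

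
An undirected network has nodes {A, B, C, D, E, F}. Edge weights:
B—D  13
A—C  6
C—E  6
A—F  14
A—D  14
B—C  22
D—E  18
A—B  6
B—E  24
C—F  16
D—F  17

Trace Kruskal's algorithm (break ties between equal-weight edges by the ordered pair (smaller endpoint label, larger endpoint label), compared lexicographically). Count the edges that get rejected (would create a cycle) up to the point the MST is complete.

1

Kruskal: consider edges lightest-first.
A—B (6): add. Components now {A,B} {C} {D} {E} {F}
A—C (6): add. Components now {A,B,C} {D} {E} {F}
C—E (6): add. Components now {A,B,C,E} {D} {F}
B—D (13): add. Components now {A,B,C,D,E} {F}
A—D (14): skip — A and D already connected.
A—F (14): add. Components now {A,B,C,D,E,F}
Edges rejected before the tree was complete: 1.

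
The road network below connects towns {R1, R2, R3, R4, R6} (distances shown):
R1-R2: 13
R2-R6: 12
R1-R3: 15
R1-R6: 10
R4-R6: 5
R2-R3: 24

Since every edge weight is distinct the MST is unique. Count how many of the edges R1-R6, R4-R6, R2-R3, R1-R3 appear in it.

Kruskal's algorithm — process edges by increasing weight (ties by edge label):
R4-R6 (5): add — endpoints in different components.
R1-R6 (10): add — endpoints in different components.
R2-R6 (12): add — endpoints in different components.
R1-R2 (13): skip — R2 and R1 already connected.
R1-R3 (15): add — endpoints in different components.
MST edge set: {R4-R6, R1-R6, R2-R6, R1-R3}.
Of the listed edges, {R1-R6, R4-R6, R1-R3} are in the MST → 3.

3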